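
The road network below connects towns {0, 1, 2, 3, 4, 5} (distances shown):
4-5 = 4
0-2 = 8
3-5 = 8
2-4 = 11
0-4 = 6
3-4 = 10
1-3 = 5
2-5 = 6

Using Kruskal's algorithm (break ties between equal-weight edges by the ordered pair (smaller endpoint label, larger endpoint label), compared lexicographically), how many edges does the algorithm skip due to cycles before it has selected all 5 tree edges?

Kruskal's algorithm — process edges by increasing weight (ties by edge label):
4-5 (4): add. Components now {0} {1} {2} {3} {4,5}
1-3 (5): add. Components now {0} {1,3} {2} {4,5}
0-4 (6): add. Components now {0,4,5} {1,3} {2}
2-5 (6): add. Components now {0,2,4,5} {1,3}
0-2 (8): skip — 0 and 2 already connected.
3-5 (8): add. Components now {0,1,2,3,4,5}
Edges rejected before the tree was complete: 1.

1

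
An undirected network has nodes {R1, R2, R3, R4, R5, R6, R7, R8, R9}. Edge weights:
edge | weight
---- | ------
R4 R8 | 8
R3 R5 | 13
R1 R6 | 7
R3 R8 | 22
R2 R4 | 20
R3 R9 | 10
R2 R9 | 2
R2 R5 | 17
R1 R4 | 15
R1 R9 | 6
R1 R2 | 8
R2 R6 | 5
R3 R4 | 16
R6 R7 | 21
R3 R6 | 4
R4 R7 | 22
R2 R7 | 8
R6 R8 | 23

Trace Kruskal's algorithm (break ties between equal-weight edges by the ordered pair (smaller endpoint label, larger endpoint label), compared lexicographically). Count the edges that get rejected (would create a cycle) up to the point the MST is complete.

Kruskal: consider edges lightest-first.
R2 R9 (2): add — endpoints in different components.
R3 R6 (4): add — endpoints in different components.
R2 R6 (5): add — endpoints in different components.
R1 R9 (6): add — endpoints in different components.
R1 R6 (7): skip — R6 and R1 already connected.
R1 R2 (8): skip — R2 and R1 already connected.
R2 R7 (8): add — endpoints in different components.
R4 R8 (8): add — endpoints in different components.
R3 R9 (10): skip — R9 and R3 already connected.
R3 R5 (13): add — endpoints in different components.
R1 R4 (15): add — endpoints in different components.
Edges rejected before the tree was complete: 3.

3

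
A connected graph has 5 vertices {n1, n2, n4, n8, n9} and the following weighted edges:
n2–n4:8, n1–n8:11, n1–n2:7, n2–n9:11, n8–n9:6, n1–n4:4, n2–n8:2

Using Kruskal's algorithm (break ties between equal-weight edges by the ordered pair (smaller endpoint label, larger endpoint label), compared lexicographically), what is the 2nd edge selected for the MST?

Kruskal's algorithm — process edges by increasing weight (ties by edge label):
n2–n8 (2): add. Components now {n2,n8} {n9} {n1} {n4}
n1–n4 (4): add. Components now {n2,n8} {n9} {n1,n4}
n8–n9 (6): add. Components now {n2,n8,n9} {n1,n4}
n1–n2 (7): add. Components now {n1,n2,n4,n8,n9}
The 2nd edge added is n1–n4.

n1-n4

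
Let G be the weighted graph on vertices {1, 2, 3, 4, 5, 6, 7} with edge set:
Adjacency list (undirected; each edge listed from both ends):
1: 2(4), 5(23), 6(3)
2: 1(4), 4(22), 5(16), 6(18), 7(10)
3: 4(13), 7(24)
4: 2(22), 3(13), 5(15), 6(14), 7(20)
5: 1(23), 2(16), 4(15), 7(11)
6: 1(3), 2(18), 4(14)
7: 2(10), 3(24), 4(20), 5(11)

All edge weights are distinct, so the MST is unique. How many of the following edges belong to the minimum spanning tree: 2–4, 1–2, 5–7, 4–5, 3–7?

Kruskal's algorithm — process edges by increasing weight (ties by edge label):
1–6 (3): add. Components now {1,6} {2} {3} {4} {5} {7}
1–2 (4): add. Components now {1,2,6} {3} {4} {5} {7}
2–7 (10): add. Components now {1,2,6,7} {3} {4} {5}
5–7 (11): add. Components now {1,2,5,6,7} {3} {4}
3–4 (13): add. Components now {1,2,5,6,7} {3,4}
4–6 (14): add. Components now {1,2,3,4,5,6,7}
MST edge set: {1–6, 1–2, 2–7, 5–7, 3–4, 4–6}.
Of the listed edges, {1–2, 5–7} are in the MST → 2.

2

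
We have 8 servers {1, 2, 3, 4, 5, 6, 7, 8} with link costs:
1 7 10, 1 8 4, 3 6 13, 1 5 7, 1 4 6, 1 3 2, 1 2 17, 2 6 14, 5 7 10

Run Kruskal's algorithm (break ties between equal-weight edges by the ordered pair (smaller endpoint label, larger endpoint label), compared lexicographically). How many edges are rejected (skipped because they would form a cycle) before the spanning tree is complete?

1

Kruskal: consider edges lightest-first.
1 3 (2): add — endpoints in different components.
1 8 (4): add — endpoints in different components.
1 4 (6): add — endpoints in different components.
1 5 (7): add — endpoints in different components.
1 7 (10): add — endpoints in different components.
5 7 (10): skip — 5 and 7 already connected.
3 6 (13): add — endpoints in different components.
2 6 (14): add — endpoints in different components.
Edges rejected before the tree was complete: 1.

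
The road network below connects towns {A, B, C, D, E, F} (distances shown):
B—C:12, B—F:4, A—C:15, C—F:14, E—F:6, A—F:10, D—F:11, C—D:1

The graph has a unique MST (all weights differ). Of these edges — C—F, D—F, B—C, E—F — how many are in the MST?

Kruskal's algorithm — process edges by increasing weight (ties by edge label):
C—D (1): add — endpoints in different components.
B—F (4): add — endpoints in different components.
E—F (6): add — endpoints in different components.
A—F (10): add — endpoints in different components.
D—F (11): add — endpoints in different components.
MST edge set: {C—D, B—F, E—F, A—F, D—F}.
Of the listed edges, {D—F, E—F} are in the MST → 2.

2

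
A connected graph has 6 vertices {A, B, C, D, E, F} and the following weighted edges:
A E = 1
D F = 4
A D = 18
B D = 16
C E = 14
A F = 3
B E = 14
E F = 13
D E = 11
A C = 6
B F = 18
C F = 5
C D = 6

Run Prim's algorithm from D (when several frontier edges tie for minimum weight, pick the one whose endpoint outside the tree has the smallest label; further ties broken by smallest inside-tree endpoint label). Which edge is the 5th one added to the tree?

Prim's algorithm from D:
Step 1: frontier [D F 4, C D 6, D E 11, B D 16, A D 18] → take D F (4); add F.
Step 2: frontier [C D 6, D E 11, B D 16, A D 18, A F 3, C F 5, E F 13, B F 18] → take A F (3); add A.
Step 3: frontier [A E 1, A C 6, C D 6, D E 11, B D 16, C F 5, E F 13, B F 18] → take A E (1); add E.
Step 4: frontier [A C 6, C D 6, B D 16, B E 14, C E 14, C F 5, B F 18] → take C F (5); add C.
Step 5: frontier [B D 16, B E 14, B F 18] → take B E (14); add B.
The 5th edge added is B E.

B-E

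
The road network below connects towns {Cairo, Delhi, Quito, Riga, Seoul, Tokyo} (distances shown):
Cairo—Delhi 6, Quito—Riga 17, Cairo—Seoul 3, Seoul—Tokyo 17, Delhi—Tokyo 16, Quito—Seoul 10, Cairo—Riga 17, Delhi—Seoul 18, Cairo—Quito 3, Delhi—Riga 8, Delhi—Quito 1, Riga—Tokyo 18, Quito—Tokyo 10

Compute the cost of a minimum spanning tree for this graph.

25

Kruskal's algorithm — process edges by increasing weight (ties by edge label):
Delhi—Quito (1): add — endpoints in different components.
Cairo—Quito (3): add — endpoints in different components.
Cairo—Seoul (3): add — endpoints in different components.
Cairo—Delhi (6): skip — Delhi and Cairo already connected.
Delhi—Riga (8): add — endpoints in different components.
Quito—Seoul (10): skip — Quito and Seoul already connected.
Quito—Tokyo (10): add — endpoints in different components.
MST edges: Delhi—Quito, Cairo—Quito, Cairo—Seoul, Delhi—Riga, Quito—Tokyo; total weight 1+3+3+8+10 = 25.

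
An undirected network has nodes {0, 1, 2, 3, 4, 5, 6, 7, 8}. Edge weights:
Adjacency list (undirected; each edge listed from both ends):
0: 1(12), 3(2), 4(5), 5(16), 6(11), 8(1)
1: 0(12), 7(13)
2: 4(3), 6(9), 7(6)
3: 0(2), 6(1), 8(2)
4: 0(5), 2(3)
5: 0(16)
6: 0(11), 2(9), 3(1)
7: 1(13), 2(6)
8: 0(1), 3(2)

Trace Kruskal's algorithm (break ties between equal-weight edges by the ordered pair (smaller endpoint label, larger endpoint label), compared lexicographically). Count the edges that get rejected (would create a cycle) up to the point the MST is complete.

Kruskal: consider edges lightest-first.
0–8 (1): add — endpoints in different components.
3–6 (1): add — endpoints in different components.
0–3 (2): add — endpoints in different components.
3–8 (2): skip — 3 and 8 already connected.
2–4 (3): add — endpoints in different components.
0–4 (5): add — endpoints in different components.
2–7 (6): add — endpoints in different components.
2–6 (9): skip — 2 and 6 already connected.
0–6 (11): skip — 0 and 6 already connected.
0–1 (12): add — endpoints in different components.
1–7 (13): skip — 1 and 7 already connected.
0–5 (16): add — endpoints in different components.
Edges rejected before the tree was complete: 4.

4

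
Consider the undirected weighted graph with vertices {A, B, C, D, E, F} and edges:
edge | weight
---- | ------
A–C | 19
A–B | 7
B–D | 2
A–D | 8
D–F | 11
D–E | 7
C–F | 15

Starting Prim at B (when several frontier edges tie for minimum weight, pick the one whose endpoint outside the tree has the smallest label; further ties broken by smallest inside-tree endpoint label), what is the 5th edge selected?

C-F

Prim's algorithm from B:
Step 1: cheapest edge leaving the tree is B–D (2); add D.
Step 2: cheapest edge leaving the tree is A–B (7); add A.
Step 3: cheapest edge leaving the tree is D–E (7); add E.
Step 4: cheapest edge leaving the tree is D–F (11); add F.
Step 5: cheapest edge leaving the tree is C–F (15); add C.
The 5th edge added is C–F.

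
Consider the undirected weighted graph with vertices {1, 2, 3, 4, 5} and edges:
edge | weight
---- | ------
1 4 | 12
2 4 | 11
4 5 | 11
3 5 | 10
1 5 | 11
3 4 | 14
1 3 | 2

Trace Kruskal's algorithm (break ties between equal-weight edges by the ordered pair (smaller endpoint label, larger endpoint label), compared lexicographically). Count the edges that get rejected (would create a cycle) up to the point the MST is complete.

Kruskal's algorithm — process edges by increasing weight (ties by edge label):
1 3 (2): add. Components now {1,3} {2} {4} {5}
3 5 (10): add. Components now {1,3,5} {2} {4}
1 5 (11): skip — 1 and 5 already connected.
2 4 (11): add. Components now {1,3,5} {2,4}
4 5 (11): add. Components now {1,2,3,4,5}
Edges rejected before the tree was complete: 1.

1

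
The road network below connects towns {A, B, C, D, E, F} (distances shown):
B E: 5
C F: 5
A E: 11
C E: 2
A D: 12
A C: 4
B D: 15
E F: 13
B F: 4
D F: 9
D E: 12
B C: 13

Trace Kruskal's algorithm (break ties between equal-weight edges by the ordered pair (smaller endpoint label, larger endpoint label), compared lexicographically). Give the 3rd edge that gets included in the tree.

B-F

Kruskal's algorithm — process edges by increasing weight (ties by edge label):
C E (2): add — endpoints in different components.
A C (4): add — endpoints in different components.
B F (4): add — endpoints in different components.
B E (5): add — endpoints in different components.
C F (5): skip — C and F already connected.
D F (9): add — endpoints in different components.
The 3rd edge added is B F.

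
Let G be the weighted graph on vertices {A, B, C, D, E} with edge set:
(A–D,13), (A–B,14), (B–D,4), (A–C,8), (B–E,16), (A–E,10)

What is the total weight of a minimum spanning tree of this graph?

Kruskal's algorithm — process edges by increasing weight (ties by edge label):
B–D (4): add. Components now {A} {B,D} {C} {E}
A–C (8): add. Components now {A,C} {B,D} {E}
A–E (10): add. Components now {A,C,E} {B,D}
A–D (13): add. Components now {A,B,C,D,E}
MST edges: B–D, A–C, A–E, A–D; total weight 4+8+10+13 = 35.

35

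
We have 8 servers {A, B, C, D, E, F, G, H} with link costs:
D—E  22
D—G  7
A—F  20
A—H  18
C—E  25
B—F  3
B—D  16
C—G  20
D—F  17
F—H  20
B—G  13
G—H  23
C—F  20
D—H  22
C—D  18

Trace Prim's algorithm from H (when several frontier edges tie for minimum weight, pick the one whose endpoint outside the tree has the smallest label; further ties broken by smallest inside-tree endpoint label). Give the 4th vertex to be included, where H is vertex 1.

B

Prim, starting at H.
Step 1: cheapest edge leaving the tree is A—H (18); add A.
Step 2: cheapest edge leaving the tree is A—F (20); add F.
Step 3: cheapest edge leaving the tree is B—F (3); add B.
Step 4: cheapest edge leaving the tree is B—G (13); add G.
Step 5: cheapest edge leaving the tree is D—G (7); add D.
Step 6: cheapest edge leaving the tree is C—D (18); add C.
Step 7: cheapest edge leaving the tree is D—E (22); add E.
Vertex order: H, A, F, B, G, D, C, E. The 4th vertex is B.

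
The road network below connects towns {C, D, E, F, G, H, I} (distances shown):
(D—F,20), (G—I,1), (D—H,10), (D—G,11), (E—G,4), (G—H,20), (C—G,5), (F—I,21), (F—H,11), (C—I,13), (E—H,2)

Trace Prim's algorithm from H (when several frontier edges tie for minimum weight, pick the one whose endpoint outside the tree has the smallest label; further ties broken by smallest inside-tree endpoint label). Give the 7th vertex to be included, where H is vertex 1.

F

Grow the tree from H using Prim:
Step 1: frontier [E—H 2, D—H 10, F—H 11, G—H 20] → take E—H (2); add E.
Step 2: frontier [E—G 4, D—H 10, F—H 11, G—H 20] → take E—G (4); add G.
Step 3: frontier [G—I 1, C—G 5, D—G 11, D—H 10, F—H 11] → take G—I (1); add I.
Step 4: frontier [C—G 5, D—G 11, D—H 10, F—H 11, C—I 13, F—I 21] → take C—G (5); add C.
Step 5: frontier [D—G 11, D—H 10, F—H 11, F—I 21] → take D—H (10); add D.
Step 6: frontier [D—F 20, F—H 11, F—I 21] → take F—H (11); add F.
Vertex order: H, E, G, I, C, D, F. The 7th vertex is F.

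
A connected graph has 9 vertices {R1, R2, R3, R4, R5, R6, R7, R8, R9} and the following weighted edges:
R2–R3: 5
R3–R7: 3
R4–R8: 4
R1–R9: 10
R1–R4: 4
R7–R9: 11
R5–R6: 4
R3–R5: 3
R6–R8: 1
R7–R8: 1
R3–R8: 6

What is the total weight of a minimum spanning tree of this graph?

31

Prim, starting at R4.
Step 1: cheapest edge leaving the tree is R1–R4 (4); add R1.
Step 2: cheapest edge leaving the tree is R4–R8 (4); add R8.
Step 3: cheapest edge leaving the tree is R6–R8 (1); add R6.
Step 4: cheapest edge leaving the tree is R7–R8 (1); add R7.
Step 5: cheapest edge leaving the tree is R3–R7 (3); add R3.
Step 6: cheapest edge leaving the tree is R3–R5 (3); add R5.
Step 7: cheapest edge leaving the tree is R2–R3 (5); add R2.
Step 8: cheapest edge leaving the tree is R1–R9 (10); add R9.
MST edges: R1–R4, R4–R8, R6–R8, R7–R8, R3–R7, R3–R5, R2–R3, R1–R9; total weight 4+4+1+1+3+3+5+10 = 31.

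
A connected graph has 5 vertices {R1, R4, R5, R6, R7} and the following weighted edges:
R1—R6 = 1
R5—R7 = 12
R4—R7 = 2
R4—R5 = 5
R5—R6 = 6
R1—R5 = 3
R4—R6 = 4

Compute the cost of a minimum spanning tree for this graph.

10

Grow the tree from R1 using Prim:
Step 1: frontier [R1—R6 1, R1—R5 3] → take R1—R6 (1); add R6.
Step 2: frontier [R1—R5 3, R4—R6 4, R5—R6 6] → take R1—R5 (3); add R5.
Step 3: frontier [R4—R5 5, R5—R7 12, R4—R6 4] → take R4—R6 (4); add R4.
Step 4: frontier [R4—R7 2, R5—R7 12] → take R4—R7 (2); add R7.
MST edges: R1—R6, R1—R5, R4—R6, R4—R7; total weight 1+3+4+2 = 10.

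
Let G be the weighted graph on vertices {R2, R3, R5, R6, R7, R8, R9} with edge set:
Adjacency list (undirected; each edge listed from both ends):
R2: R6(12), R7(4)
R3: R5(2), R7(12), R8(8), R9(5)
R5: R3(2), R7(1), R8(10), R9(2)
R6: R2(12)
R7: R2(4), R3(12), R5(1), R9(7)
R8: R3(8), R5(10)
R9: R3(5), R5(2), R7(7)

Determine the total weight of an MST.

29

Grow the tree from R9 using Prim:
Step 1: cheapest edge leaving the tree is R5—R9 (2); add R5.
Step 2: cheapest edge leaving the tree is R5—R7 (1); add R7.
Step 3: cheapest edge leaving the tree is R3—R5 (2); add R3.
Step 4: cheapest edge leaving the tree is R2—R7 (4); add R2.
Step 5: cheapest edge leaving the tree is R3—R8 (8); add R8.
Step 6: cheapest edge leaving the tree is R2—R6 (12); add R6.
MST edges: R5—R9, R5—R7, R3—R5, R2—R7, R3—R8, R2—R6; total weight 2+1+2+4+8+12 = 29.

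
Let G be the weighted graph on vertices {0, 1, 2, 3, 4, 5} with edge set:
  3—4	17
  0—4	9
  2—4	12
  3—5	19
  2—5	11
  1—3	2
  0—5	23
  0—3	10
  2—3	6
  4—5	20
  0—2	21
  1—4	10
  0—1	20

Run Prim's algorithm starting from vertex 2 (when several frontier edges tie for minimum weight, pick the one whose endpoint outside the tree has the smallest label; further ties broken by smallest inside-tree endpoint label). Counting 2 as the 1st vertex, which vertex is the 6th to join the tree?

5

Grow the tree from 2 using Prim:
Step 1: frontier [2—3 6, 2—5 11, 2—4 12, 0—2 21] → take 2—3 (6); add 3.
Step 2: frontier [2—5 11, 2—4 12, 0—2 21, 1—3 2, 0—3 10, 3—4 17, 3—5 19] → take 1—3 (2); add 1.
Step 3: frontier [1—4 10, 0—1 20, 2—5 11, 2—4 12, 0—2 21, 0—3 10, 3—4 17, 3—5 19] → take 0—3 (10); add 0.
Step 4: frontier [0—4 9, 0—5 23, 1—4 10, 2—5 11, 2—4 12, 3—4 17, 3—5 19] → take 0—4 (9); add 4.
Step 5: frontier [0—5 23, 2—5 11, 3—5 19, 4—5 20] → take 2—5 (11); add 5.
Vertex order: 2, 3, 1, 0, 4, 5. The 6th vertex is 5.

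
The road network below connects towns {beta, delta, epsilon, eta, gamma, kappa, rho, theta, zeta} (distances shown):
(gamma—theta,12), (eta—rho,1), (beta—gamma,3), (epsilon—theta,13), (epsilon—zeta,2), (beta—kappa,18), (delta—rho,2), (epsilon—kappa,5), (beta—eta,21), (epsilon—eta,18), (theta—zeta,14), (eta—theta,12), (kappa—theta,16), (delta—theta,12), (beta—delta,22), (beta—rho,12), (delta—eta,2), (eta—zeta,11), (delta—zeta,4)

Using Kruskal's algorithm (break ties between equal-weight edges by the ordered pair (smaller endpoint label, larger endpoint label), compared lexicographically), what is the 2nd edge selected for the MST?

Kruskal's algorithm — process edges by increasing weight (ties by edge label):
eta—rho (1): add — endpoints in different components.
delta—eta (2): add — endpoints in different components.
delta—rho (2): skip — rho and delta already connected.
epsilon—zeta (2): add — endpoints in different components.
beta—gamma (3): add — endpoints in different components.
delta—zeta (4): add — endpoints in different components.
epsilon—kappa (5): add — endpoints in different components.
eta—zeta (11): skip — zeta and eta already connected.
beta—rho (12): add — endpoints in different components.
delta—theta (12): add — endpoints in different components.
The 2nd edge added is delta—eta.

delta-eta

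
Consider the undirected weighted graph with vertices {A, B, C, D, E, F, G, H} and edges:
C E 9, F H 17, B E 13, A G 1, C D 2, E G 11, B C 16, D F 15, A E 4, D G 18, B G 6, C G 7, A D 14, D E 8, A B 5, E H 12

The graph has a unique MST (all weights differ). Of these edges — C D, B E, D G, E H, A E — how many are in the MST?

Kruskal: consider edges lightest-first.
A G (1): add — endpoints in different components.
C D (2): add — endpoints in different components.
A E (4): add — endpoints in different components.
A B (5): add — endpoints in different components.
B G (6): skip — B and G already connected.
C G (7): add — endpoints in different components.
D E (8): skip — D and E already connected.
C E (9): skip — C and E already connected.
E G (11): skip — E and G already connected.
E H (12): add — endpoints in different components.
B E (13): skip — B and E already connected.
A D (14): skip — A and D already connected.
D F (15): add — endpoints in different components.
MST edge set: {A G, C D, A E, A B, C G, E H, D F}.
Of the listed edges, {C D, E H, A E} are in the MST → 3.

3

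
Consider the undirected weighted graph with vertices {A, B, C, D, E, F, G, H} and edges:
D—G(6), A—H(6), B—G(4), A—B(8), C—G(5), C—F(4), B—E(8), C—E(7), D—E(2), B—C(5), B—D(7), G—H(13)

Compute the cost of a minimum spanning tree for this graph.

Kruskal's algorithm — process edges by increasing weight (ties by edge label):
D—E (2): add — endpoints in different components.
B—G (4): add — endpoints in different components.
C—F (4): add — endpoints in different components.
B—C (5): add — endpoints in different components.
C—G (5): skip — C and G already connected.
A—H (6): add — endpoints in different components.
D—G (6): add — endpoints in different components.
B—D (7): skip — B and D already connected.
C—E (7): skip — C and E already connected.
A—B (8): add — endpoints in different components.
MST edges: D—E, B—G, C—F, B—C, A—H, D—G, A—B; total weight 2+4+4+5+6+6+8 = 35.

35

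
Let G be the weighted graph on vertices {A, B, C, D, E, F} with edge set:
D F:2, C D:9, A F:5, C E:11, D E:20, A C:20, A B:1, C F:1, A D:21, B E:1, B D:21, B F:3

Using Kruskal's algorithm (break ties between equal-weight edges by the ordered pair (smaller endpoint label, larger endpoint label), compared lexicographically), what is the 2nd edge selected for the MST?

Kruskal: consider edges lightest-first.
A B (1): add — endpoints in different components.
B E (1): add — endpoints in different components.
C F (1): add — endpoints in different components.
D F (2): add — endpoints in different components.
B F (3): add — endpoints in different components.
The 2nd edge added is B E.

B-E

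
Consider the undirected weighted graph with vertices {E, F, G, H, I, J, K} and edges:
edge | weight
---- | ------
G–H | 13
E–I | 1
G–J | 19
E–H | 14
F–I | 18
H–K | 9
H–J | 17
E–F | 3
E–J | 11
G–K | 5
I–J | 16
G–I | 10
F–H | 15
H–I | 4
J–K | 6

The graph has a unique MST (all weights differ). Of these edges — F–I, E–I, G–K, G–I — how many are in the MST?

Sort edges by weight, then run Kruskal:
E–I (1): add. Components now {E,I} {F} {G} {H} {J} {K}
E–F (3): add. Components now {E,F,I} {G} {H} {J} {K}
H–I (4): add. Components now {E,F,H,I} {G} {J} {K}
G–K (5): add. Components now {E,F,H,I} {G,K} {J}
J–K (6): add. Components now {E,F,H,I} {G,J,K}
H–K (9): add. Components now {E,F,G,H,I,J,K}
MST edge set: {E–I, E–F, H–I, G–K, J–K, H–K}.
Of the listed edges, {E–I, G–K} are in the MST → 2.

2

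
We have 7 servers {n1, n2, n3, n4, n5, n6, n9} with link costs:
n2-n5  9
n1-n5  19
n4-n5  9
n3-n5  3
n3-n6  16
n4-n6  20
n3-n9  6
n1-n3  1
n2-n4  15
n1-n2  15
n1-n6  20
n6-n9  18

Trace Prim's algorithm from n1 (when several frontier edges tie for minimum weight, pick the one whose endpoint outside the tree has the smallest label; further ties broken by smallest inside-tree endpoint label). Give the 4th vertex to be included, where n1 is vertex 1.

Prim's algorithm from n1:
Step 1: frontier [n1-n3 1, n1-n2 15, n1-n5 19, n1-n6 20] → take n1-n3 (1); add n3.
Step 2: frontier [n1-n2 15, n1-n5 19, n1-n6 20, n3-n5 3, n3-n9 6, n3-n6 16] → take n3-n5 (3); add n5.
Step 3: frontier [n1-n2 15, n1-n6 20, n3-n9 6, n3-n6 16, n2-n5 9, n4-n5 9] → take n3-n9 (6); add n9.
Step 4: frontier [n1-n2 15, n1-n6 20, n3-n6 16, n2-n5 9, n4-n5 9, n6-n9 18] → take n2-n5 (9); add n2.
Step 5: frontier [n1-n6 20, n2-n4 15, n3-n6 16, n4-n5 9, n6-n9 18] → take n4-n5 (9); add n4.
Step 6: frontier [n1-n6 20, n3-n6 16, n4-n6 20, n6-n9 18] → take n3-n6 (16); add n6.
Vertex order: n1, n3, n5, n9, n2, n4, n6. The 4th vertex is n9.

n9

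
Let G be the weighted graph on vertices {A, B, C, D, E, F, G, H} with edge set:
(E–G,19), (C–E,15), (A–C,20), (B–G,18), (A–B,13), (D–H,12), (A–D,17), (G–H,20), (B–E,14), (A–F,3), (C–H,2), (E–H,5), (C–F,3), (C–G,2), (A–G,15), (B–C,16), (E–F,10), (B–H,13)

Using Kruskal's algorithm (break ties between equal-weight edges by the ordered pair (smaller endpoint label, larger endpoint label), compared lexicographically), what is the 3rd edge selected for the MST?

Kruskal: consider edges lightest-first.
C–G (2): add — endpoints in different components.
C–H (2): add — endpoints in different components.
A–F (3): add — endpoints in different components.
C–F (3): add — endpoints in different components.
E–H (5): add — endpoints in different components.
E–F (10): skip — E and F already connected.
D–H (12): add — endpoints in different components.
A–B (13): add — endpoints in different components.
The 3rd edge added is A–F.

A-F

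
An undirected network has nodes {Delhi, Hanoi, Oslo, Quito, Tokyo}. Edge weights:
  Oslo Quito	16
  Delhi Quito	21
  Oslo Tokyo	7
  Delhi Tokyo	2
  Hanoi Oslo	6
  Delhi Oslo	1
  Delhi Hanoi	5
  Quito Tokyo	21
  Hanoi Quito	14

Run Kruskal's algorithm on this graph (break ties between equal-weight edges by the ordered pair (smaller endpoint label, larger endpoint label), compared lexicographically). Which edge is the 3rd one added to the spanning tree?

Sort edges by weight, then run Kruskal:
Delhi Oslo (1): add. Components now {Tokyo} {Delhi,Oslo} {Hanoi} {Quito}
Delhi Tokyo (2): add. Components now {Delhi,Oslo,Tokyo} {Hanoi} {Quito}
Delhi Hanoi (5): add. Components now {Delhi,Hanoi,Oslo,Tokyo} {Quito}
Hanoi Oslo (6): skip — Oslo and Hanoi already connected.
Oslo Tokyo (7): skip — Tokyo and Oslo already connected.
Hanoi Quito (14): add. Components now {Delhi,Hanoi,Oslo,Quito,Tokyo}
The 3rd edge added is Delhi Hanoi.

Delhi-Hanoi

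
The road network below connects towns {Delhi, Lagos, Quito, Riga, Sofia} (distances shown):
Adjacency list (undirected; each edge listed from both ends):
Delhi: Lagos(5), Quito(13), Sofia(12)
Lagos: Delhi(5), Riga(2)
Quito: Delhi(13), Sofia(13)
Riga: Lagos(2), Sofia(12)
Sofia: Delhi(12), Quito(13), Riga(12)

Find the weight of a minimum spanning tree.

Sort edges by weight, then run Kruskal:
Lagos-Riga (2): add — endpoints in different components.
Delhi-Lagos (5): add — endpoints in different components.
Delhi-Sofia (12): add — endpoints in different components.
Riga-Sofia (12): skip — Sofia and Riga already connected.
Delhi-Quito (13): add — endpoints in different components.
MST edges: Lagos-Riga, Delhi-Lagos, Delhi-Sofia, Delhi-Quito; total weight 2+5+12+13 = 32.

32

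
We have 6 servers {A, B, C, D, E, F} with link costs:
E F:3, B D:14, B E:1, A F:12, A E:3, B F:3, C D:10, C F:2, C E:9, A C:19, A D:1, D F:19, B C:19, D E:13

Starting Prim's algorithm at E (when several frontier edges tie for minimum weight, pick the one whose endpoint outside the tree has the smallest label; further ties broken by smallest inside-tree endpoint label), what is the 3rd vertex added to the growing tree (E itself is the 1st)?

Prim's algorithm from E:
Step 1: frontier [B E 1, A E 3, E F 3, C E 9, D E 13] → take B E (1); add B.
Step 2: frontier [B F 3, B D 14, B C 19, A E 3, E F 3, C E 9, D E 13] → take A E (3); add A.
Step 3: frontier [A D 1, A F 12, A C 19, B F 3, B D 14, B C 19, E F 3, C E 9, D E 13] → take A D (1); add D.
Step 4: frontier [A F 12, A C 19, B F 3, B C 19, C D 10, D F 19, E F 3, C E 9] → take B F (3); add F.
Step 5: frontier [A C 19, B C 19, C D 10, C E 9, C F 2] → take C F (2); add C.
Vertex order: E, B, A, D, F, C. The 3rd vertex is A.

A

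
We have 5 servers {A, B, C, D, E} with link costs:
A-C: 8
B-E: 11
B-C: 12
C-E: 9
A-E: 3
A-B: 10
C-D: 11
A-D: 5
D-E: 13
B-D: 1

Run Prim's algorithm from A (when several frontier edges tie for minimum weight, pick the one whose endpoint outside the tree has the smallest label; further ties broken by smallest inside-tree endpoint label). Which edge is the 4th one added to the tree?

A-C

Prim, starting at A.
Step 1: frontier [A-E 3, A-D 5, A-C 8, A-B 10] → take A-E (3); add E.
Step 2: frontier [A-D 5, A-C 8, A-B 10, C-E 9, B-E 11, D-E 13] → take A-D (5); add D.
Step 3: frontier [A-C 8, A-B 10, B-D 1, C-D 11, C-E 9, B-E 11] → take B-D (1); add B.
Step 4: frontier [A-C 8, B-C 12, C-D 11, C-E 9] → take A-C (8); add C.
The 4th edge added is A-C.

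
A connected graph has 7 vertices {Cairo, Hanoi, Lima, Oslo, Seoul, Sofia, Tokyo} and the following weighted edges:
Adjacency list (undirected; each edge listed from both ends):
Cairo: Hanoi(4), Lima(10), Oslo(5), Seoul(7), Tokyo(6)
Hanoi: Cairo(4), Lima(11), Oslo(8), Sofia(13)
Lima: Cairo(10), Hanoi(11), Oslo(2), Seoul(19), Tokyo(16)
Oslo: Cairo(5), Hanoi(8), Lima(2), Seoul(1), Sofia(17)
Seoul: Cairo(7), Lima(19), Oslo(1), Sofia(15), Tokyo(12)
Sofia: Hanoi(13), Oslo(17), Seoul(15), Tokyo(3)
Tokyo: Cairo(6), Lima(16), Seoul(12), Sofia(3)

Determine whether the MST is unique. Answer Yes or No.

Kruskal's algorithm — process edges by increasing weight (ties by edge label):
Oslo—Seoul (1): add. Components now {Oslo,Seoul} {Lima} {Cairo} {Tokyo} {Sofia} {Hanoi}
Lima—Oslo (2): add. Components now {Lima,Oslo,Seoul} {Cairo} {Tokyo} {Sofia} {Hanoi}
Sofia—Tokyo (3): add. Components now {Lima,Oslo,Seoul} {Cairo} {Sofia,Tokyo} {Hanoi}
Cairo—Hanoi (4): add. Components now {Lima,Oslo,Seoul} {Cairo,Hanoi} {Sofia,Tokyo}
Cairo—Oslo (5): add. Components now {Cairo,Hanoi,Lima,Oslo,Seoul} {Sofia,Tokyo}
Cairo—Tokyo (6): add. Components now {Cairo,Hanoi,Lima,Oslo,Seoul,Sofia,Tokyo}
Every non-tree edge has weight strictly greater than the heaviest edge on the tree path between its endpoints, so the MST is unique.

Yes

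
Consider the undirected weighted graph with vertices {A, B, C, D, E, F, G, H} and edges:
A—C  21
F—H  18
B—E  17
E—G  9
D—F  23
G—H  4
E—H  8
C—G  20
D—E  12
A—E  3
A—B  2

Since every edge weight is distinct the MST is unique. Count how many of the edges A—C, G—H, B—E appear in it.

Kruskal: consider edges lightest-first.
A—B (2): add — endpoints in different components.
A—E (3): add — endpoints in different components.
G—H (4): add — endpoints in different components.
E—H (8): add — endpoints in different components.
E—G (9): skip — E and G already connected.
D—E (12): add — endpoints in different components.
B—E (17): skip — B and E already connected.
F—H (18): add — endpoints in different components.
C—G (20): add — endpoints in different components.
MST edge set: {A—B, A—E, G—H, E—H, D—E, F—H, C—G}.
Of the listed edges, {G—H} are in the MST → 1.

1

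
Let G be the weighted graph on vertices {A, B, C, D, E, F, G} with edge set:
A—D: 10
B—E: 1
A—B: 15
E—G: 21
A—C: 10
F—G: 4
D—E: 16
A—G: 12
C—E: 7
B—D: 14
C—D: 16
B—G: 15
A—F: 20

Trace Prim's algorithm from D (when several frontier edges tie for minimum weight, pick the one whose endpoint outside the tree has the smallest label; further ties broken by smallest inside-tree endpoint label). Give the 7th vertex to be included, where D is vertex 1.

F

Grow the tree from D using Prim:
Step 1: cheapest edge leaving the tree is A—D (10); add A.
Step 2: cheapest edge leaving the tree is A—C (10); add C.
Step 3: cheapest edge leaving the tree is C—E (7); add E.
Step 4: cheapest edge leaving the tree is B—E (1); add B.
Step 5: cheapest edge leaving the tree is A—G (12); add G.
Step 6: cheapest edge leaving the tree is F—G (4); add F.
Vertex order: D, A, C, E, B, G, F. The 7th vertex is F.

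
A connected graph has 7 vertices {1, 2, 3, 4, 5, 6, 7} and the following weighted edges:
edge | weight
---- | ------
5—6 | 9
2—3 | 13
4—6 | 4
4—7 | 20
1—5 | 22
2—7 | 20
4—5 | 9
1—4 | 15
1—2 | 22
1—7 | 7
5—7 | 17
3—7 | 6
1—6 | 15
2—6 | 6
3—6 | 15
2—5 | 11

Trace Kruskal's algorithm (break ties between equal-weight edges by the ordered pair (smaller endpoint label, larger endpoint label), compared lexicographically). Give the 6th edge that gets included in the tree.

2-3

Sort edges by weight, then run Kruskal:
4—6 (4): add. Components now {1} {2} {3} {4,6} {5} {7}
2—6 (6): add. Components now {1} {2,4,6} {3} {5} {7}
3—7 (6): add. Components now {1} {2,4,6} {3,7} {5}
1—7 (7): add. Components now {1,3,7} {2,4,6} {5}
4—5 (9): add. Components now {1,3,7} {2,4,5,6}
5—6 (9): skip — 5 and 6 already connected.
2—5 (11): skip — 2 and 5 already connected.
2—3 (13): add. Components now {1,2,3,4,5,6,7}
The 6th edge added is 2—3.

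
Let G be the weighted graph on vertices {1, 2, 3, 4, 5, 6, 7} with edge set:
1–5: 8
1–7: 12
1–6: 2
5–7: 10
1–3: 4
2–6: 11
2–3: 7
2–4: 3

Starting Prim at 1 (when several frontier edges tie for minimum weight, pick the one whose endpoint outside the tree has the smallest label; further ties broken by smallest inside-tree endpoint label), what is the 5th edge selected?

1-5

Prim's algorithm from 1:
Step 1: frontier [1–6 2, 1–3 4, 1–5 8, 1–7 12] → take 1–6 (2); add 6.
Step 2: frontier [1–3 4, 1–5 8, 1–7 12, 2–6 11] → take 1–3 (4); add 3.
Step 3: frontier [1–5 8, 1–7 12, 2–3 7, 2–6 11] → take 2–3 (7); add 2.
Step 4: frontier [1–5 8, 1–7 12, 2–4 3] → take 2–4 (3); add 4.
Step 5: frontier [1–5 8, 1–7 12] → take 1–5 (8); add 5.
Step 6: frontier [1–7 12, 5–7 10] → take 5–7 (10); add 7.
The 5th edge added is 1–5.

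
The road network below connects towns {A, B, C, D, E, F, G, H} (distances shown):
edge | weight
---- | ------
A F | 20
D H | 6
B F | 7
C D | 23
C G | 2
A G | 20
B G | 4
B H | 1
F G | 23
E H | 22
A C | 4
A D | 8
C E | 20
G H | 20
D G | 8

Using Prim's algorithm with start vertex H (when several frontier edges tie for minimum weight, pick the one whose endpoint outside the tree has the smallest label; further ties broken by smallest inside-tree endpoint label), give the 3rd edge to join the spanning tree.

Prim, starting at H.
Step 1: cheapest edge leaving the tree is B H (1); add B.
Step 2: cheapest edge leaving the tree is B G (4); add G.
Step 3: cheapest edge leaving the tree is C G (2); add C.
Step 4: cheapest edge leaving the tree is A C (4); add A.
Step 5: cheapest edge leaving the tree is D H (6); add D.
Step 6: cheapest edge leaving the tree is B F (7); add F.
Step 7: cheapest edge leaving the tree is C E (20); add E.
The 3rd edge added is C G.

C-G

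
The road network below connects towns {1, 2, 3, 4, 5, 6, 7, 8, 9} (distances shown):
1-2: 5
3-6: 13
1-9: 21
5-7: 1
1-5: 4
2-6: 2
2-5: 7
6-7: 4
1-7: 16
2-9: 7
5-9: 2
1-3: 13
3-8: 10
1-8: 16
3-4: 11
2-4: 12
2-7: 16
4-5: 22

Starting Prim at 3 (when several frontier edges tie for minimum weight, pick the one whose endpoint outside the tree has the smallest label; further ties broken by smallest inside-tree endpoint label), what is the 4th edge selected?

Prim's algorithm from 3:
Step 1: cheapest edge leaving the tree is 3-8 (10); add 8.
Step 2: cheapest edge leaving the tree is 3-4 (11); add 4.
Step 3: cheapest edge leaving the tree is 2-4 (12); add 2.
Step 4: cheapest edge leaving the tree is 2-6 (2); add 6.
Step 5: cheapest edge leaving the tree is 6-7 (4); add 7.
Step 6: cheapest edge leaving the tree is 5-7 (1); add 5.
Step 7: cheapest edge leaving the tree is 5-9 (2); add 9.
Step 8: cheapest edge leaving the tree is 1-5 (4); add 1.
The 4th edge added is 2-6.

2-6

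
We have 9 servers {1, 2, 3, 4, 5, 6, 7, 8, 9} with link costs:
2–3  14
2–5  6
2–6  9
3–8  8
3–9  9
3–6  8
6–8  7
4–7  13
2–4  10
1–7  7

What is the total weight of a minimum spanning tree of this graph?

Prim's algorithm from 9:
Step 1: cheapest edge leaving the tree is 3–9 (9); add 3.
Step 2: cheapest edge leaving the tree is 3–6 (8); add 6.
Step 3: cheapest edge leaving the tree is 6–8 (7); add 8.
Step 4: cheapest edge leaving the tree is 2–6 (9); add 2.
Step 5: cheapest edge leaving the tree is 2–5 (6); add 5.
Step 6: cheapest edge leaving the tree is 2–4 (10); add 4.
Step 7: cheapest edge leaving the tree is 4–7 (13); add 7.
Step 8: cheapest edge leaving the tree is 1–7 (7); add 1.
MST edges: 3–9, 3–6, 6–8, 2–6, 2–5, 2–4, 4–7, 1–7; total weight 9+8+7+9+6+10+13+7 = 69.

69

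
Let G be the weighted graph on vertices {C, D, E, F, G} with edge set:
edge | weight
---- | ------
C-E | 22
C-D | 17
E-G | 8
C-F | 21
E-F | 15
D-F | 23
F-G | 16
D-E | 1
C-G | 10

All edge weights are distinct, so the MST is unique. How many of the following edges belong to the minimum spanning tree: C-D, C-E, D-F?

Sort edges by weight, then run Kruskal:
D-E (1): add. Components now {C} {D,E} {F} {G}
E-G (8): add. Components now {C} {D,E,G} {F}
C-G (10): add. Components now {C,D,E,G} {F}
E-F (15): add. Components now {C,D,E,F,G}
MST edge set: {D-E, E-G, C-G, E-F}.
Of the listed edges, {} are in the MST → 0.

0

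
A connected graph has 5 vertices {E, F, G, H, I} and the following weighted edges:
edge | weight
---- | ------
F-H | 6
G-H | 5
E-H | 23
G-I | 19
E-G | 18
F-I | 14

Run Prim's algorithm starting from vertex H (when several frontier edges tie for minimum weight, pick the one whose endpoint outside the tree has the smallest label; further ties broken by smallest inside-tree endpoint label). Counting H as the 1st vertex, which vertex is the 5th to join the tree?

Prim's algorithm from H:
Step 1: frontier [G-H 5, F-H 6, E-H 23] → take G-H (5); add G.
Step 2: frontier [E-G 18, G-I 19, F-H 6, E-H 23] → take F-H (6); add F.
Step 3: frontier [F-I 14, E-G 18, G-I 19, E-H 23] → take F-I (14); add I.
Step 4: frontier [E-G 18, E-H 23] → take E-G (18); add E.
Vertex order: H, G, F, I, E. The 5th vertex is E.

E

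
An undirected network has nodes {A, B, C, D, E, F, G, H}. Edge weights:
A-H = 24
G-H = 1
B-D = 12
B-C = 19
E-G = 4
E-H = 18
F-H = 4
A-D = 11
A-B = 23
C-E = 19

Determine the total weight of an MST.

Prim's algorithm from B:
Step 1: frontier [B-D 12, B-C 19, A-B 23] → take B-D (12); add D.
Step 2: frontier [B-C 19, A-B 23, A-D 11] → take A-D (11); add A.
Step 3: frontier [A-H 24, B-C 19] → take B-C (19); add C.
Step 4: frontier [A-H 24, C-E 19] → take C-E (19); add E.
Step 5: frontier [A-H 24, E-G 4, E-H 18] → take E-G (4); add G.
Step 6: frontier [A-H 24, E-H 18, G-H 1] → take G-H (1); add H.
Step 7: frontier [F-H 4] → take F-H (4); add F.
MST edges: B-D, A-D, B-C, C-E, E-G, G-H, F-H; total weight 12+11+19+19+4+1+4 = 70.

70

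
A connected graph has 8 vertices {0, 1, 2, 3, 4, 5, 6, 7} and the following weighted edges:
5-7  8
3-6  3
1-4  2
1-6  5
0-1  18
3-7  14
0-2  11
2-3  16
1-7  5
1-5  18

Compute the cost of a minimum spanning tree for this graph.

50

Kruskal's algorithm — process edges by increasing weight (ties by edge label):
1-4 (2): add — endpoints in different components.
3-6 (3): add — endpoints in different components.
1-6 (5): add — endpoints in different components.
1-7 (5): add — endpoints in different components.
5-7 (8): add — endpoints in different components.
0-2 (11): add — endpoints in different components.
3-7 (14): skip — 3 and 7 already connected.
2-3 (16): add — endpoints in different components.
MST edges: 1-4, 3-6, 1-6, 1-7, 5-7, 0-2, 2-3; total weight 2+3+5+5+8+11+16 = 50.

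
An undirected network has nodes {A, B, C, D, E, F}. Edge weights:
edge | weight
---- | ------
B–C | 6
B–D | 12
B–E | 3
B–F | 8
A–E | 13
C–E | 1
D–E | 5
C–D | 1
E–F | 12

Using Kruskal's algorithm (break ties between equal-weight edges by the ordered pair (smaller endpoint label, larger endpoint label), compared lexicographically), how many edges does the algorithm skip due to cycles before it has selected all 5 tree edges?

Kruskal: consider edges lightest-first.
C–D (1): add. Components now {A} {B} {C,D} {E} {F}
C–E (1): add. Components now {A} {B} {C,D,E} {F}
B–E (3): add. Components now {A} {B,C,D,E} {F}
D–E (5): skip — D and E already connected.
B–C (6): skip — B and C already connected.
B–F (8): add. Components now {A} {B,C,D,E,F}
B–D (12): skip — B and D already connected.
E–F (12): skip — E and F already connected.
A–E (13): add. Components now {A,B,C,D,E,F}
Edges rejected before the tree was complete: 4.

4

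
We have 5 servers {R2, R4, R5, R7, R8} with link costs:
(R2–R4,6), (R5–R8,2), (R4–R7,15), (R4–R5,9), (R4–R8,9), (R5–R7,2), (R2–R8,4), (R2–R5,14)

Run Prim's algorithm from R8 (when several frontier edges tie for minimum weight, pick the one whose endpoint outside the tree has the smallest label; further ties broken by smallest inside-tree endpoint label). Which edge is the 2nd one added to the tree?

Grow the tree from R8 using Prim:
Step 1: frontier [R5–R8 2, R2–R8 4, R4–R8 9] → take R5–R8 (2); add R5.
Step 2: frontier [R5–R7 2, R4–R5 9, R2–R5 14, R2–R8 4, R4–R8 9] → take R5–R7 (2); add R7.
Step 3: frontier [R4–R5 9, R2–R5 14, R4–R7 15, R2–R8 4, R4–R8 9] → take R2–R8 (4); add R2.
Step 4: frontier [R2–R4 6, R4–R5 9, R4–R7 15, R4–R8 9] → take R2–R4 (6); add R4.
The 2nd edge added is R5–R7.

R5-R7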